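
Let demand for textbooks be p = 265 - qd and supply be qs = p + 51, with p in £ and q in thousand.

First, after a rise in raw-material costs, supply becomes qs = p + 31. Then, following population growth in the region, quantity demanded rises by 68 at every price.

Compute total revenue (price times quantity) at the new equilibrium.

Solve the original market: 265 - p = p + 51, hence p = 107 and q = 158.
After the shift, demand is qd = 333 - p and supply is qs = p + 31.
Equate the new curves: 333 - p = p + 31, giving 302 = 2p, p = 151, q = 182.
New expenditure = 151 × 182 = 27482.

27482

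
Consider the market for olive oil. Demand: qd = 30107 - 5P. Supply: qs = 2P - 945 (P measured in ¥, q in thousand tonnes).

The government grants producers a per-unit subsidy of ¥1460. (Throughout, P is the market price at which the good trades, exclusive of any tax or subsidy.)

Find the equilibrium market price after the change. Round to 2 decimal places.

Solve the original market: 30107 - 5P = 2P - 945, hence P = 4436 and q = 7927.
Since sellers receive the price plus the subsidy, the effective supply curve becomes qs = 2P + 1975.
Clearing the new market: 30107 - 5P = 2P + 1975, so P = 28132/7 ≈ 4018.8571 and q = 70089/7 ≈ 10012.7143.

4018.86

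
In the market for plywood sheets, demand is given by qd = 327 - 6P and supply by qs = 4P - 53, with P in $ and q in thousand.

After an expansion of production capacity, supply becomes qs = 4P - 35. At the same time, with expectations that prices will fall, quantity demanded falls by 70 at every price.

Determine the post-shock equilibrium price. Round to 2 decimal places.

Before the shock: 327 - 6P = 4P - 53 ⇒ 380 = 10P ⇒ P = 38, q = 99.
The shock moves the curves to qd = 257 - 6P and qs = 4P - 35.
Equate the new curves: 257 - 6P = 4P - 35, giving 292 = 10P, P = 29.2, q = 81.8.

29.20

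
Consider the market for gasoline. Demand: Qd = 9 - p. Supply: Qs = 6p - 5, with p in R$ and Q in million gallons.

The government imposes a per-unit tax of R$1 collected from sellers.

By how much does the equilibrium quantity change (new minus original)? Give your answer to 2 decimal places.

Solve the original market: 9 - p = 6p - 5, hence p = 2 and Q = 7.
Since sellers keep the price net of the tax, the effective supply curve becomes Qs = 6p - 11.
Equate the new curves: 9 - p = 6p - 11, giving 20 = 7p, p = 20/7 ≈ 2.8571, Q = 43/7 ≈ 6.1429.
ΔQ = 6.1429 − 7 = -0.86.

-0.86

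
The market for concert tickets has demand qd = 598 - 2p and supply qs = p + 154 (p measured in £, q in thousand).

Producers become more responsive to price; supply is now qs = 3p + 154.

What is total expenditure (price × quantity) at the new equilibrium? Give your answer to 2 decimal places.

37331.52

Initially, 598 - 2p = p + 154, so 444 = 3p and p = 148, q = 302.
The shock moves the curves to qd = 598 - 2p and qs = 3p + 154.
New equilibrium: 598 - 2p = 3p + 154 ⇒ 444 = 5p ⇒ p = 88.8, q = 420.4.
New expenditure = 88.8 × 420.4 = 37331.52.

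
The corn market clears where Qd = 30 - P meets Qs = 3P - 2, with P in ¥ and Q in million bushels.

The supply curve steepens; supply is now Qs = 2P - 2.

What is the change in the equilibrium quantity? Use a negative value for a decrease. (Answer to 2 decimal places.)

-2.67

Original equilibrium: 30 - P = 3P - 2 gives 32 = 4P, so P = 8 and Q = 22.
The shock moves the curves to Qd = 30 - P and Qs = 2P - 2.
Clearing the new market: 30 - P = 2P - 2, so P = 32/3 ≈ 10.6667 and Q = 58/3 ≈ 19.3333.
ΔQ = 19.3333 − 22 = -2.67.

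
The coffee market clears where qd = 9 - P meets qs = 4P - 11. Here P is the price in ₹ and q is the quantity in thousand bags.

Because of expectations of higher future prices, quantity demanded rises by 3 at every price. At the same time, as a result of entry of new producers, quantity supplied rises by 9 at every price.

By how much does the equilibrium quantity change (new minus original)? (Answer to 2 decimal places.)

+4.20

Original equilibrium: 9 - P = 4P - 11 gives 20 = 5P, so P = 4 and q = 5.
The new curves are qd = 12 - P (demand) and qs = 4P - 2 (supply).
Equate the new curves: 12 - P = 4P - 2, giving 14 = 5P, P = 2.8, q = 9.2.
Δq = 9.2 − 5 = +4.20.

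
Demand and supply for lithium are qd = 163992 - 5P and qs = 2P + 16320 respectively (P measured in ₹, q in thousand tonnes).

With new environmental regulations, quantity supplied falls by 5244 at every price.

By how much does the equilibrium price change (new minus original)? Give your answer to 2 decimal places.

Initially, 163992 - 5P = 2P + 16320, so 147672 = 7P and P = 21096, q = 58512.
The new curves are qd = 163992 - 5P (demand) and qs = 2P + 11076 (supply).
New equilibrium: 163992 - 5P = 2P + 11076 ⇒ 152916 = 7P ⇒ P = 152916/7 ≈ 21845.1429, q = 383364/7 ≈ 54766.2857.
ΔP = 21845.1429 − 21096 = +749.14.

+749.14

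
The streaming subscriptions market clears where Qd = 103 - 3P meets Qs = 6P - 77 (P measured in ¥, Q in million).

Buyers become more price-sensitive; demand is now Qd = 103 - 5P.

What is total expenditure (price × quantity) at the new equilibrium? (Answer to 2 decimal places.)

Initially, 103 - 3P = 6P - 77, so 180 = 9P and P = 20, Q = 43.
The new curves are Qd = 103 - 5P (demand) and Qs = 6P - 77 (supply).
Clearing the new market: 103 - 5P = 6P - 77, so P = 180/11 ≈ 16.3636 and Q = 233/11 ≈ 21.1818.
New expenditure = 16.3636 × 21.1818 = 346.61.

346.61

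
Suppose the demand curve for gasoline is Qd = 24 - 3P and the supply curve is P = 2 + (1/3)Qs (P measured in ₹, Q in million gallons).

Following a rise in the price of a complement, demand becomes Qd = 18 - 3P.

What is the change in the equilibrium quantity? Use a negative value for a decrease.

Original equilibrium: 24 - 3P = 3P - 6 gives 30 = 6P, so P = 5 and Q = 9.
The new curves are Qd = 18 - 3P (demand) and Qs = 3P - 6 (supply).
New equilibrium: 18 - 3P = 3P - 6 ⇒ 24 = 6P ⇒ P = 4, Q = 6.
ΔQ = 6 − 9 = -3.

-3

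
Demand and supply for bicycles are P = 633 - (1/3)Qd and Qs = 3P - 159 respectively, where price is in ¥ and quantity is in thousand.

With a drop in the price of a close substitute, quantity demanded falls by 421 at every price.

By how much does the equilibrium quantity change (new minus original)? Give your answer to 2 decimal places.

-210.50

Initially, 1899 - 3P = 3P - 159, so 2058 = 6P and P = 343, Q = 870.
The shock moves the curves to Qd = 1478 - 3P and Qs = 3P - 159.
Equate the new curves: 1478 - 3P = 3P - 159, giving 1637 = 6P, P = 1637/6 ≈ 272.8333, Q = 659.5.
ΔQ = 659.5 − 870 = -210.50.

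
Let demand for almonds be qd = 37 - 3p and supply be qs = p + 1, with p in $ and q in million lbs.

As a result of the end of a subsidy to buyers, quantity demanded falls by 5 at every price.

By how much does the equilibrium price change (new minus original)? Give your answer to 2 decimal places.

Before the shock: 37 - 3p = p + 1 ⇒ 36 = 4p ⇒ p = 9, q = 10.
After the shift, demand is qd = 32 - 3p and supply is qs = p + 1.
Setting them equal: 32 - 3p = p + 1 → 31 = 4p, so p = 7.75 and q = 8.75.
Δp = 7.75 − 9 = -1.25.

-1.25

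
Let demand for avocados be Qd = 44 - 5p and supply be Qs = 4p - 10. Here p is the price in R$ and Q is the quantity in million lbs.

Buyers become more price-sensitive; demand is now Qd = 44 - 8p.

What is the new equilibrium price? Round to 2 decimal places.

4.50

Before the shock: 44 - 5p = 4p - 10 ⇒ 54 = 9p ⇒ p = 6, Q = 14.
After the shift, demand is Qd = 44 - 8p and supply is Qs = 4p - 10.
Clearing the new market: 44 - 8p = 4p - 10, so p = 4.5 and Q = 8.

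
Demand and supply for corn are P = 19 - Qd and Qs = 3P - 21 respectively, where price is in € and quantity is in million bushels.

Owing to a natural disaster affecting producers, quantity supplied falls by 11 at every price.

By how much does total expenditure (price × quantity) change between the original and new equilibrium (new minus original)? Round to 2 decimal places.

Before the shock: 19 - P = 3P - 21 ⇒ 40 = 4P ⇒ P = 10, Q = 9.
After the shift, demand is Qd = 19 - P and supply is Qs = 3P - 32.
Setting them equal: 19 - P = 3P - 32 → 51 = 4P, so P = 12.75 and Q = 6.25.
Expenditure moves from 10×9 = 90 to 12.75×6.25 = 79.6875; change = -10.31.

-10.31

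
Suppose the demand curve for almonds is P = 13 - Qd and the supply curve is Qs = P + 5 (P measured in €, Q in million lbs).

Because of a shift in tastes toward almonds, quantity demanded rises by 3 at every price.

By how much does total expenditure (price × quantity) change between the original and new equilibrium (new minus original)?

+21.75

Before the shock: 13 - P = P + 5 ⇒ 8 = 2P ⇒ P = 4, Q = 9.
After the shift, demand is Qd = 16 - P and supply is Qs = P + 5.
Equate the new curves: 16 - P = P + 5, giving 11 = 2P, P = 5.5, Q = 10.5.
Expenditure moves from 4×9 = 36 to 5.5×10.5 = 57.75; change = +21.75.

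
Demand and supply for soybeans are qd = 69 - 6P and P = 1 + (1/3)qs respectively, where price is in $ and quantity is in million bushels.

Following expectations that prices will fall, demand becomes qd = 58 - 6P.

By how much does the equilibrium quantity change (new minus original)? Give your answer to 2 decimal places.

Initially, 69 - 6P = 3P - 3, so 72 = 9P and P = 8, q = 21.
With the change applied: demand qd = 58 - 6P, supply qs = 3P - 3.
Clearing the new market: 58 - 6P = 3P - 3, so P = 61/9 ≈ 6.7778 and q = 52/3 ≈ 17.3333.
Δq = 17.3333 − 21 = -3.67.

-3.67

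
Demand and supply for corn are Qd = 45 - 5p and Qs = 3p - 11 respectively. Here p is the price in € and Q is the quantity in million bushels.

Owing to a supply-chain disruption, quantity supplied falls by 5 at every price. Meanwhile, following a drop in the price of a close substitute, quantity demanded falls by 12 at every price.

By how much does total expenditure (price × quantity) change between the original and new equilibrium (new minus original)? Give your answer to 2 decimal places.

-55.45

Before the shock: 45 - 5p = 3p - 11 ⇒ 56 = 8p ⇒ p = 7, Q = 10.
The new curves are Qd = 33 - 5p (demand) and Qs = 3p - 16 (supply).
Equate the new curves: 33 - 5p = 3p - 16, giving 49 = 8p, p = 6.125, Q = 2.375.
Expenditure moves from 7×10 = 70 to 6.125×2.375 = 14.546875; change = -55.45.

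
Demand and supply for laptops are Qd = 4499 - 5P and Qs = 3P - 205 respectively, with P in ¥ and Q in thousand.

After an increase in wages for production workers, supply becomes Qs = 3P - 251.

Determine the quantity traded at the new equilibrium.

1530.25

Before the shock: 4499 - 5P = 3P - 205 ⇒ 4704 = 8P ⇒ P = 588, Q = 1559.
The new curves are Qd = 4499 - 5P (demand) and Qs = 3P - 251 (supply).
Setting them equal: 4499 - 5P = 3P - 251 → 4750 = 8P, so P = 593.75 and Q = 1530.25.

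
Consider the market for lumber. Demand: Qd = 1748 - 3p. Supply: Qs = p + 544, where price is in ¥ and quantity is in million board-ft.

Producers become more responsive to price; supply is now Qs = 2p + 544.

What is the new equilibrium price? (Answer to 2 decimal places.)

240.80

Solve the original market: 1748 - 3p = p + 544, hence p = 301 and Q = 845.
With the change applied: demand Qd = 1748 - 3p, supply Qs = 2p + 544.
New equilibrium: 1748 - 3p = 2p + 544 ⇒ 1204 = 5p ⇒ p = 240.8, Q = 1025.6.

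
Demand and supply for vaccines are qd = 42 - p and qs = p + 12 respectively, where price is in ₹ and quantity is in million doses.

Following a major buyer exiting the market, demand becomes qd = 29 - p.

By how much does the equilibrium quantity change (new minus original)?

-6.5

Initially, 42 - p = p + 12, so 30 = 2p and p = 15, q = 27.
The shock moves the curves to qd = 29 - p and qs = p + 12.
Equate the new curves: 29 - p = p + 12, giving 17 = 2p, p = 8.5, q = 20.5.
Δq = 20.5 − 27 = -6.5.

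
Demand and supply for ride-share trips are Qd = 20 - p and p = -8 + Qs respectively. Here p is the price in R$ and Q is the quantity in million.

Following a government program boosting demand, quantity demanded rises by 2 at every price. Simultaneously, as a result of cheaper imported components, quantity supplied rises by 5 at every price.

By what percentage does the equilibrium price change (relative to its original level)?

Original equilibrium: 20 - p = p + 8 gives 12 = 2p, so p = 6 and Q = 14.
With the change applied: demand Qd = 22 - p, supply Qs = p + 13.
Clearing the new market: 22 - p = p + 13, so p = 4.5 and Q = 17.5.
%Δp = (4.5 − 6) / 6 × 100 = -25%.

-25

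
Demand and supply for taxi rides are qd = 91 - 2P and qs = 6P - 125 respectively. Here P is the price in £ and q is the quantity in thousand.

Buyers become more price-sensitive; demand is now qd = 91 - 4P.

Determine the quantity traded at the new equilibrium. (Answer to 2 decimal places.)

Solve the original market: 91 - 2P = 6P - 125, hence P = 27 and q = 37.
The shock moves the curves to qd = 91 - 4P and qs = 6P - 125.
New equilibrium: 91 - 4P = 6P - 125 ⇒ 216 = 10P ⇒ P = 21.6, q = 4.6.

4.60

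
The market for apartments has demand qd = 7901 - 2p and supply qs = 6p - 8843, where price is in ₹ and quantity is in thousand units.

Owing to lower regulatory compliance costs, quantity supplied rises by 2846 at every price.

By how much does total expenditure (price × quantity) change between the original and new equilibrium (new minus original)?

Initially, 7901 - 2p = 6p - 8843, so 16744 = 8p and p = 2093, q = 3715.
The new curves are qd = 7901 - 2p (demand) and qs = 6p - 5997 (supply).
Clearing the new market: 7901 - 2p = 6p - 5997, so p = 1737.25 and q = 4426.5.
Expenditure moves from 2093×3715 = 7775495 to 1737.25×4426.5 = 7689937.125; change = -85557.875.

-85557.875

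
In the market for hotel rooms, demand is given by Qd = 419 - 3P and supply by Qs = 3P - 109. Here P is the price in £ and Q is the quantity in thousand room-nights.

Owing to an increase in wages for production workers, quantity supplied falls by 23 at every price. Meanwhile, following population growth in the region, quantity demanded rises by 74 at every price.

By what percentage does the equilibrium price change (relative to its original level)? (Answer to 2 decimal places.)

Initially, 419 - 3P = 3P - 109, so 528 = 6P and P = 88, Q = 155.
With the change applied: demand Qd = 493 - 3P, supply Qs = 3P - 132.
Clearing the new market: 493 - 3P = 3P - 132, so P = 625/6 ≈ 104.1667 and Q = 180.5.
%ΔP = (104.1667 − 88) / 88 × 100 = +18.37%.

+18.37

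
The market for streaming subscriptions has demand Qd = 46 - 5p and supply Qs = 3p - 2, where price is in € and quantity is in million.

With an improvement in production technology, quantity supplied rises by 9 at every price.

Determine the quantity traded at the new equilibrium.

Solve the original market: 46 - 5p = 3p - 2, hence p = 6 and Q = 16.
With the change applied: demand Qd = 46 - 5p, supply Qs = 3p + 7.
Clearing the new market: 46 - 5p = 3p + 7, so p = 4.875 and Q = 21.625.

21.625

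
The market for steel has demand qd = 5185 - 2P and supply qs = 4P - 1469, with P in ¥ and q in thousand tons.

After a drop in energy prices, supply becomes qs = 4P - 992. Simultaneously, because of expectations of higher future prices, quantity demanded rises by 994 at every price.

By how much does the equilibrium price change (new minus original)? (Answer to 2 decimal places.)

Before the shock: 5185 - 2P = 4P - 1469 ⇒ 6654 = 6P ⇒ P = 1109, q = 2967.
After the shift, demand is qd = 6179 - 2P and supply is qs = 4P - 992.
Equate the new curves: 6179 - 2P = 4P - 992, giving 7171 = 6P, P = 7171/6 ≈ 1195.1667, q = 11366/3 ≈ 3788.6667.
ΔP = 1195.1667 − 1109 = +86.17.

+86.17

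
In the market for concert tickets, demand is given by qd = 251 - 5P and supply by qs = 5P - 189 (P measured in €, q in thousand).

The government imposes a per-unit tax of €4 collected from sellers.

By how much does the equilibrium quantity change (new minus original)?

Original equilibrium: 251 - 5P = 5P - 189 gives 440 = 10P, so P = 44 and q = 31.
Since sellers keep the price net of the tax, the effective supply curve becomes qs = 5P - 209.
Clearing the new market: 251 - 5P = 5P - 209, so P = 46 and q = 21.
Δq = 21 − 31 = -10.

-10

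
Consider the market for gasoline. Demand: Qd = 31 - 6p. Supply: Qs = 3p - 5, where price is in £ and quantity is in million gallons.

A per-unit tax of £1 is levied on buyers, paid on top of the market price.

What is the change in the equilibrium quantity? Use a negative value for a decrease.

-2

Initially, 31 - 6p = 3p - 5, so 36 = 9p and p = 4, Q = 7.
Since buyers pay the price plus the tax, the effective demand curve becomes Qd = 25 - 6p.
Setting them equal: 25 - 6p = 3p - 5 → 30 = 9p, so p = 10/3 ≈ 3.3333 and Q = 5.
ΔQ = 5 − 7 = -2.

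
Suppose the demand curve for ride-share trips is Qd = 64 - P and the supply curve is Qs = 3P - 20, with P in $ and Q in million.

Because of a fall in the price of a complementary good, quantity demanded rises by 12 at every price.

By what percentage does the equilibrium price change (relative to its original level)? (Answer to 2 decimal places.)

Before the shock: 64 - P = 3P - 20 ⇒ 84 = 4P ⇒ P = 21, Q = 43.
The new curves are Qd = 76 - P (demand) and Qs = 3P - 20 (supply).
Setting them equal: 76 - P = 3P - 20 → 96 = 4P, so P = 24 and Q = 52.
%ΔP = (24 − 21) / 21 × 100 = +14.29%.

+14.29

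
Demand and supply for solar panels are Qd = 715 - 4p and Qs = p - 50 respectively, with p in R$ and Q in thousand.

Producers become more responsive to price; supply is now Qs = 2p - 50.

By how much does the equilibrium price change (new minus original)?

-25.5

Initially, 715 - 4p = p - 50, so 765 = 5p and p = 153, Q = 103.
The new curves are Qd = 715 - 4p (demand) and Qs = 2p - 50 (supply).
Equate the new curves: 715 - 4p = 2p - 50, giving 765 = 6p, p = 127.5, Q = 205.
Δp = 127.5 − 153 = -25.5.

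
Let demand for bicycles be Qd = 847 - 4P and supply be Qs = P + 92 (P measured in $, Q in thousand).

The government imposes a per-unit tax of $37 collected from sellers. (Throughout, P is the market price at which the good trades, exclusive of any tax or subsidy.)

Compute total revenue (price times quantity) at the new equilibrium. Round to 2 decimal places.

33802.56

Solve the original market: 847 - 4P = P + 92, hence P = 151 and Q = 243.
Since sellers keep the price net of the tax, the effective supply curve becomes Qs = P + 55.
Setting them equal: 847 - 4P = P + 55 → 792 = 5P, so P = 158.4 and Q = 213.4.
New expenditure = 158.4 × 213.4 = 33802.56.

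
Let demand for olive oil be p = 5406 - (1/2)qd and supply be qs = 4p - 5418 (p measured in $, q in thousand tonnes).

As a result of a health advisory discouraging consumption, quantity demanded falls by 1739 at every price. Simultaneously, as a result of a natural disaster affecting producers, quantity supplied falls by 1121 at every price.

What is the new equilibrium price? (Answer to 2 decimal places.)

2602.00

Initially, 10812 - 2p = 4p - 5418, so 16230 = 6p and p = 2705, q = 5402.
The new curves are qd = 9073 - 2p (demand) and qs = 4p - 6539 (supply).
Setting them equal: 9073 - 2p = 4p - 6539 → 15612 = 6p, so p = 2602 and q = 3869.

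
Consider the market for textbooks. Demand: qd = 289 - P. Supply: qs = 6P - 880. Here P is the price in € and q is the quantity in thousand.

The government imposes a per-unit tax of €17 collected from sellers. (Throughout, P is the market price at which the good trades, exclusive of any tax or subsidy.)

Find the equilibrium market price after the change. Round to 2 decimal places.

181.57

Before the shock: 289 - P = 6P - 880 ⇒ 1169 = 7P ⇒ P = 167, q = 122.
Since sellers keep the price net of the tax, the effective supply curve becomes qs = 6P - 982.
Clearing the new market: 289 - P = 6P - 982, so P = 1271/7 ≈ 181.5714 and q = 752/7 ≈ 107.4286.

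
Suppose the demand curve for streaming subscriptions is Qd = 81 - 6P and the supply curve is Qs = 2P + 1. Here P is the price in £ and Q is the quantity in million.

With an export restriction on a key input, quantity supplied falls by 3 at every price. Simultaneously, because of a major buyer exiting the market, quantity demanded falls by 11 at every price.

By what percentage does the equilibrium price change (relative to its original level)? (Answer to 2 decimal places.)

Solve the original market: 81 - 6P = 2P + 1, hence P = 10 and Q = 21.
With the change applied: demand Qd = 70 - 6P, supply Qs = 2P - 2.
Clearing the new market: 70 - 6P = 2P - 2, so P = 9 and Q = 16.
%ΔP = (9 − 10) / 10 × 100 = -10.00%.

-10.00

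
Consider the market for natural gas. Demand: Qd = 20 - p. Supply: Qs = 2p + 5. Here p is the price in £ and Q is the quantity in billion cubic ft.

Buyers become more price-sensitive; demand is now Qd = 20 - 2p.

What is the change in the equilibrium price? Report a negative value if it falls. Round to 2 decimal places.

Solve the original market: 20 - p = 2p + 5, hence p = 5 and Q = 15.
After the shift, demand is Qd = 20 - 2p and supply is Qs = 2p + 5.
Clearing the new market: 20 - 2p = 2p + 5, so p = 3.75 and Q = 12.5.
Δp = 3.75 − 5 = -1.25.

-1.25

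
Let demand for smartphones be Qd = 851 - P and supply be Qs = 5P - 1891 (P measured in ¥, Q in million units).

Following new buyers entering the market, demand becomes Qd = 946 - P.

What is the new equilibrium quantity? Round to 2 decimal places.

Before the shock: 851 - P = 5P - 1891 ⇒ 2742 = 6P ⇒ P = 457, Q = 394.
The new curves are Qd = 946 - P (demand) and Qs = 5P - 1891 (supply).
Clearing the new market: 946 - P = 5P - 1891, so P = 2837/6 ≈ 472.8333 and Q = 2839/6 ≈ 473.1667.

473.17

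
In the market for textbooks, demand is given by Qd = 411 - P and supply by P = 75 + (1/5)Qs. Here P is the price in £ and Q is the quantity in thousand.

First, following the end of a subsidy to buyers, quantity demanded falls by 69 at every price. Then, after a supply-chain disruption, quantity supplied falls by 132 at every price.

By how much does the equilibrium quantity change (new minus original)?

Solve the original market: 411 - P = 5P - 375, hence P = 131 and Q = 280.
After the shift, demand is Qd = 342 - P and supply is Qs = 5P - 507.
Setting them equal: 342 - P = 5P - 507 → 849 = 6P, so P = 141.5 and Q = 200.5.
ΔQ = 200.5 − 280 = -79.5.

-79.5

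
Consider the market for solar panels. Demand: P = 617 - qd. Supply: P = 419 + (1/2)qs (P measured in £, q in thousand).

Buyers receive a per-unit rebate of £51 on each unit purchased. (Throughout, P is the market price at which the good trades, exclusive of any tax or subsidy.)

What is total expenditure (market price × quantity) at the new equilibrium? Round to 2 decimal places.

83332.00

Initially, 617 - P = 2P - 838, so 1455 = 3P and P = 485, q = 132.
Since buyers' out-of-pocket price is the market price minus the rebate, the effective demand curve becomes qd = 668 - P.
New equilibrium: 668 - P = 2P - 838 ⇒ 1506 = 3P ⇒ P = 502, q = 166.
New expenditure = 502 × 166 = 83332.00.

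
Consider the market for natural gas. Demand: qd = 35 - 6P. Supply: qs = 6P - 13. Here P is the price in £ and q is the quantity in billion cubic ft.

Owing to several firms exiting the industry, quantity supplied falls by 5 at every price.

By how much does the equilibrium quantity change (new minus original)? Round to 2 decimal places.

Original equilibrium: 35 - 6P = 6P - 13 gives 48 = 12P, so P = 4 and q = 11.
With the change applied: demand qd = 35 - 6P, supply qs = 6P - 18.
New equilibrium: 35 - 6P = 6P - 18 ⇒ 53 = 12P ⇒ P = 53/12 ≈ 4.4167, q = 8.5.
Δq = 8.5 − 11 = -2.50.

-2.50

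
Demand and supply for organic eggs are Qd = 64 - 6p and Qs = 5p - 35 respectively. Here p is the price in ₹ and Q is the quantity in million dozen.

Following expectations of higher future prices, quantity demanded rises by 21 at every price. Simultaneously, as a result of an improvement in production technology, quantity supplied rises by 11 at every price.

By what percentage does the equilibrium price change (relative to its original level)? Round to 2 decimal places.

+10.10

Original equilibrium: 64 - 6p = 5p - 35 gives 99 = 11p, so p = 9 and Q = 10.
After the shift, demand is Qd = 85 - 6p and supply is Qs = 5p - 24.
Equate the new curves: 85 - 6p = 5p - 24, giving 109 = 11p, p = 109/11 ≈ 9.9091, Q = 281/11 ≈ 25.5455.
%Δp = (9.9091 − 9) / 9 × 100 = +10.10%.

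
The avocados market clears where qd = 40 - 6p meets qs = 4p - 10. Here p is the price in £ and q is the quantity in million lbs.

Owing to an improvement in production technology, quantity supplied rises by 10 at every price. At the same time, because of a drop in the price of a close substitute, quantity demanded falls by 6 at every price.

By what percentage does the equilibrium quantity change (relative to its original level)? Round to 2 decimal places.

+36.00

Solve the original market: 40 - 6p = 4p - 10, hence p = 5 and q = 10.
The shock moves the curves to qd = 34 - 6p and qs = 4p.
Setting them equal: 34 - 6p = 4p → 34 = 10p, so p = 3.4 and q = 13.6.
%Δq = (13.6 − 10) / 10 × 100 = +36.00%.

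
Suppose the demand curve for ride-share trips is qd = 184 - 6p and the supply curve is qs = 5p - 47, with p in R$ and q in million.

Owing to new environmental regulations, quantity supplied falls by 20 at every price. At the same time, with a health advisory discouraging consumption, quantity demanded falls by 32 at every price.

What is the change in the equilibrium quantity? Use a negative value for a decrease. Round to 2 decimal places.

-25.45

Initially, 184 - 6p = 5p - 47, so 231 = 11p and p = 21, q = 58.
The new curves are qd = 152 - 6p (demand) and qs = 5p - 67 (supply).
Equate the new curves: 152 - 6p = 5p - 67, giving 219 = 11p, p = 219/11 ≈ 19.9091, q = 358/11 ≈ 32.5455.
Δq = 32.5455 − 58 = -25.45.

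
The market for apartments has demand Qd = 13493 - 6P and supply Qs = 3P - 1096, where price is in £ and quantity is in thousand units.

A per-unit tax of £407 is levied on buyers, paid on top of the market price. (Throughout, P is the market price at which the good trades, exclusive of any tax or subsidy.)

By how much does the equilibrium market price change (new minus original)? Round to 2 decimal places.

-271.33

Before the shock: 13493 - 6P = 3P - 1096 ⇒ 14589 = 9P ⇒ P = 1621, Q = 3767.
Since buyers pay the price plus the tax, the effective demand curve becomes Qd = 11051 - 6P.
Setting them equal: 11051 - 6P = 3P - 1096 → 12147 = 9P, so P = 4049/3 ≈ 1349.6667 and Q = 2953.
ΔP = 1349.6667 − 1621 = -271.33.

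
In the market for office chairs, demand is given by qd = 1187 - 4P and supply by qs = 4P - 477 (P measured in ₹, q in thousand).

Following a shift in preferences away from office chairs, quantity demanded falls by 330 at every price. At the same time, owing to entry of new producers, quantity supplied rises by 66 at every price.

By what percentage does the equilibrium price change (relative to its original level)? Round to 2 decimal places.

-23.80

Initially, 1187 - 4P = 4P - 477, so 1664 = 8P and P = 208, q = 355.
The shock moves the curves to qd = 857 - 4P and qs = 4P - 411.
New equilibrium: 857 - 4P = 4P - 411 ⇒ 1268 = 8P ⇒ P = 158.5, q = 223.
%ΔP = (158.5 − 208) / 208 × 100 = -23.80%.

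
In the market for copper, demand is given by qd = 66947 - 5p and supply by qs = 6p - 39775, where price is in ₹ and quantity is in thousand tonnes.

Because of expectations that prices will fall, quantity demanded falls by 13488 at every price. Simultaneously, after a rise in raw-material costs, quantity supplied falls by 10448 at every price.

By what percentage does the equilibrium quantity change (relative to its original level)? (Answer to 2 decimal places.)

-65.66

Solve the original market: 66947 - 5p = 6p - 39775, hence p = 9702 and q = 18437.
The shock moves the curves to qd = 53459 - 5p and qs = 6p - 50223.
Setting them equal: 53459 - 5p = 6p - 50223 → 103682 = 11p, so p = 103682/11 ≈ 9425.6364 and q = 69639/11 ≈ 6330.8182.
%Δq = (6330.8182 − 18437) / 18437 × 100 = -65.66%.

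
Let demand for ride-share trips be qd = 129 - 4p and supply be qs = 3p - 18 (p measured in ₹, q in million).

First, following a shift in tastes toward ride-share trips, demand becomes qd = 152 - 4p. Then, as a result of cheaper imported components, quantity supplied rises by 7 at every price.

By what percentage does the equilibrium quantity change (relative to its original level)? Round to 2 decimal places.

+30.79

Solve the original market: 129 - 4p = 3p - 18, hence p = 21 and q = 45.
With the change applied: demand qd = 152 - 4p, supply qs = 3p - 11.
New equilibrium: 152 - 4p = 3p - 11 ⇒ 163 = 7p ⇒ p = 163/7 ≈ 23.2857, q = 412/7 ≈ 58.8571.
%Δq = (58.8571 − 45) / 45 × 100 = +30.79%.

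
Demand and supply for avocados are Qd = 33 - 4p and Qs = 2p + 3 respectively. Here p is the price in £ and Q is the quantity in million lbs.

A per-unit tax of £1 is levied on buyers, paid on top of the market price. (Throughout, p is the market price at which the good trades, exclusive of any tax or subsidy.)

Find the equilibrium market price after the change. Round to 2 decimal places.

Initially, 33 - 4p = 2p + 3, so 30 = 6p and p = 5, Q = 13.
Since buyers pay the price plus the tax, the effective demand curve becomes Qd = 29 - 4p.
New equilibrium: 29 - 4p = 2p + 3 ⇒ 26 = 6p ⇒ p = 13/3 ≈ 4.3333, Q = 35/3 ≈ 11.6667.

4.33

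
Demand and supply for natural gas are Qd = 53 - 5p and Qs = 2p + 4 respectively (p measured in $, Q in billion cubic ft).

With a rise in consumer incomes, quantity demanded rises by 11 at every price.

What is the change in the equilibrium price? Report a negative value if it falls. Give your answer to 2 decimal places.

Initially, 53 - 5p = 2p + 4, so 49 = 7p and p = 7, Q = 18.
With the change applied: demand Qd = 64 - 5p, supply Qs = 2p + 4.
Setting them equal: 64 - 5p = 2p + 4 → 60 = 7p, so p = 60/7 ≈ 8.5714 and Q = 148/7 ≈ 21.1429.
Δp = 8.5714 − 7 = +1.57.

+1.57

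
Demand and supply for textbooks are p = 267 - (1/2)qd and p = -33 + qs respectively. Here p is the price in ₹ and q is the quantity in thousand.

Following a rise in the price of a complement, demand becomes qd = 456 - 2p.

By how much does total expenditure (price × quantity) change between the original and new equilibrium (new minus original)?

Initially, 534 - 2p = p + 33, so 501 = 3p and p = 167, q = 200.
The shock moves the curves to qd = 456 - 2p and qs = p + 33.
Setting them equal: 456 - 2p = p + 33 → 423 = 3p, so p = 141 and q = 174.
Expenditure moves from 167×200 = 33400 to 141×174 = 24534; change = -8866.

-8866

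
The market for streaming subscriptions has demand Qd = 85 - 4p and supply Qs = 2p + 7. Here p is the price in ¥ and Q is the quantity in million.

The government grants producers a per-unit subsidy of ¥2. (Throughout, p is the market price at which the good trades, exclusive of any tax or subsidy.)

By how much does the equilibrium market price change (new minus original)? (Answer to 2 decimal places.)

-0.67

Original equilibrium: 85 - 4p = 2p + 7 gives 78 = 6p, so p = 13 and Q = 33.
Since sellers receive the price plus the subsidy, the effective supply curve becomes Qs = 2p + 11.
Setting them equal: 85 - 4p = 2p + 11 → 74 = 6p, so p = 37/3 ≈ 12.3333 and Q = 107/3 ≈ 35.6667.
Δp = 12.3333 − 13 = -0.67.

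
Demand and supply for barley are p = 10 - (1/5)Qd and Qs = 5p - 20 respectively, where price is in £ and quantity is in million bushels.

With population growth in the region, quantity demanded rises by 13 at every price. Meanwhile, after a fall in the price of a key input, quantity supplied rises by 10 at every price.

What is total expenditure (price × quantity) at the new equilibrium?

Initially, 50 - 5p = 5p - 20, so 70 = 10p and p = 7, Q = 15.
After the shift, demand is Qd = 63 - 5p and supply is Qs = 5p - 10.
Equate the new curves: 63 - 5p = 5p - 10, giving 73 = 10p, p = 7.3, Q = 26.5.
New expenditure = 7.3 × 26.5 = 193.45.

193.45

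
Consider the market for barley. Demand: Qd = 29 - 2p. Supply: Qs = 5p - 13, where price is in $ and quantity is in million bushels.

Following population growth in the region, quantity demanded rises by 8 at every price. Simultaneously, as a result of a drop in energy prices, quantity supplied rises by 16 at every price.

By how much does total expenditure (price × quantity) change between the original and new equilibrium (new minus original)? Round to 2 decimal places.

+30.53

Original equilibrium: 29 - 2p = 5p - 13 gives 42 = 7p, so p = 6 and Q = 17.
After the shift, demand is Qd = 37 - 2p and supply is Qs = 5p + 3.
New equilibrium: 37 - 2p = 5p + 3 ⇒ 34 = 7p ⇒ p = 34/7 ≈ 4.8571, Q = 191/7 ≈ 27.2857.
Expenditure moves from 6×17 = 102 to 4.8571×27.2857 = 132.5306; change = +30.53.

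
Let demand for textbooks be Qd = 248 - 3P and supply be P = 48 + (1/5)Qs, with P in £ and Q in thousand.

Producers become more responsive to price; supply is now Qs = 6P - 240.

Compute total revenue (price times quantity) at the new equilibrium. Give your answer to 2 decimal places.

4626.96

Initially, 248 - 3P = 5P - 240, so 488 = 8P and P = 61, Q = 65.
With the change applied: demand Qd = 248 - 3P, supply Qs = 6P - 240.
Equate the new curves: 248 - 3P = 6P - 240, giving 488 = 9P, P = 488/9 ≈ 54.2222, Q = 256/3 ≈ 85.3333.
New expenditure = 54.2222 × 85.3333 = 4626.96.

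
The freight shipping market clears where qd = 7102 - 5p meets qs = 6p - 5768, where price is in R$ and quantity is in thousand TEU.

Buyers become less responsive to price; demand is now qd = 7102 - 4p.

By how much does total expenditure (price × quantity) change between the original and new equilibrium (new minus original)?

Original equilibrium: 7102 - 5p = 6p - 5768 gives 12870 = 11p, so p = 1170 and q = 1252.
The shock moves the curves to qd = 7102 - 4p and qs = 6p - 5768.
Setting them equal: 7102 - 4p = 6p - 5768 → 12870 = 10p, so p = 1287 and q = 1954.
Expenditure moves from 1170×1252 = 1464840 to 1287×1954 = 2514798; change = +1049958.

+1049958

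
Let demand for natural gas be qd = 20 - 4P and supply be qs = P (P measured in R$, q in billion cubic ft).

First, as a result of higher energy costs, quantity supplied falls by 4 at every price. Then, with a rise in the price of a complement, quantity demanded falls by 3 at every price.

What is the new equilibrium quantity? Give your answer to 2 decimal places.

0.20

Before the shock: 20 - 4P = P ⇒ 20 = 5P ⇒ P = 4, q = 4.
The shock moves the curves to qd = 17 - 4P and qs = P - 4.
Equate the new curves: 17 - 4P = P - 4, giving 21 = 5P, P = 4.2, q = 0.2.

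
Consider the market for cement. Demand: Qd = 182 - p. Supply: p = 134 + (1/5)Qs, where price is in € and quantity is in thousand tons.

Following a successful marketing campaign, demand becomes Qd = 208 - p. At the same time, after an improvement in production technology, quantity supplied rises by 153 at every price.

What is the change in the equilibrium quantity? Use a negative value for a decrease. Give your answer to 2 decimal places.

+47.17

Original equilibrium: 182 - p = 5p - 670 gives 852 = 6p, so p = 142 and Q = 40.
After the shift, demand is Qd = 208 - p and supply is Qs = 5p - 517.
New equilibrium: 208 - p = 5p - 517 ⇒ 725 = 6p ⇒ p = 725/6 ≈ 120.8333, Q = 523/6 ≈ 87.1667.
ΔQ = 87.1667 − 40 = +47.17.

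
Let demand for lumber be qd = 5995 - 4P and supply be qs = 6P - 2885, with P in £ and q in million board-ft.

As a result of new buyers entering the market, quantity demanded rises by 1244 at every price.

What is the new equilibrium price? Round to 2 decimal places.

1012.40

Original equilibrium: 5995 - 4P = 6P - 2885 gives 8880 = 10P, so P = 888 and q = 2443.
The new curves are qd = 7239 - 4P (demand) and qs = 6P - 2885 (supply).
Equate the new curves: 7239 - 4P = 6P - 2885, giving 10124 = 10P, P = 1012.4, q = 3189.4.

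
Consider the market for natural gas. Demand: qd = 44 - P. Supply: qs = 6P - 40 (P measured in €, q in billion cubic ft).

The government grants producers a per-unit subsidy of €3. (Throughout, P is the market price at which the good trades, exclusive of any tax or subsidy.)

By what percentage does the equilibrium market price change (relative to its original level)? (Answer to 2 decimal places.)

-21.43

Solve the original market: 44 - P = 6P - 40, hence P = 12 and q = 32.
Since sellers receive the price plus the subsidy, the effective supply curve becomes qs = 6P - 22.
New equilibrium: 44 - P = 6P - 22 ⇒ 66 = 7P ⇒ P = 66/7 ≈ 9.4286, q = 242/7 ≈ 34.5714.
%ΔP = (9.4286 − 12) / 12 × 100 = -21.43%.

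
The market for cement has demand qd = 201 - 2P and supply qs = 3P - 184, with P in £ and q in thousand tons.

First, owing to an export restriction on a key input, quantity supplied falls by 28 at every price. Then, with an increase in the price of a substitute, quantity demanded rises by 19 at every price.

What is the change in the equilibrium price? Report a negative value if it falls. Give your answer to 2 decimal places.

Solve the original market: 201 - 2P = 3P - 184, hence P = 77 and q = 47.
The new curves are qd = 220 - 2P (demand) and qs = 3P - 212 (supply).
New equilibrium: 220 - 2P = 3P - 212 ⇒ 432 = 5P ⇒ P = 86.4, q = 47.2.
ΔP = 86.4 − 77 = +9.40.

+9.40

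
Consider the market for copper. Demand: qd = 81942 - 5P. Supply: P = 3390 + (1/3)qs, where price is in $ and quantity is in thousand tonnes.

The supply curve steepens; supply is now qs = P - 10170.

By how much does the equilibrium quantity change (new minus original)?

Initially, 81942 - 5P = 3P - 10170, so 92112 = 8P and P = 11514, q = 24372.
The shock moves the curves to qd = 81942 - 5P and qs = P - 10170.
Clearing the new market: 81942 - 5P = P - 10170, so P = 15352 and q = 5182.
Δq = 5182 − 24372 = -19190.

-19190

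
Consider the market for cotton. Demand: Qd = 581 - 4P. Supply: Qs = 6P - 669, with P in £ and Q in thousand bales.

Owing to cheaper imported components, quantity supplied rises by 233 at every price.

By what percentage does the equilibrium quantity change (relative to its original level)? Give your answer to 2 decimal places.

+115.06

Original equilibrium: 581 - 4P = 6P - 669 gives 1250 = 10P, so P = 125 and Q = 81.
With the change applied: demand Qd = 581 - 4P, supply Qs = 6P - 436.
New equilibrium: 581 - 4P = 6P - 436 ⇒ 1017 = 10P ⇒ P = 101.7, Q = 174.2.
%ΔQ = (174.2 − 81) / 81 × 100 = +115.06%.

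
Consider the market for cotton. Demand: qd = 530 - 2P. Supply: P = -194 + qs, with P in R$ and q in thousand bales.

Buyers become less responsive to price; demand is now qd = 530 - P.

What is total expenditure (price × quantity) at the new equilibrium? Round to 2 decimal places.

Solve the original market: 530 - 2P = P + 194, hence P = 112 and q = 306.
The new curves are qd = 530 - P (demand) and qs = P + 194 (supply).
Clearing the new market: 530 - P = P + 194, so P = 168 and q = 362.
New expenditure = 168 × 362 = 60816.00.

60816.00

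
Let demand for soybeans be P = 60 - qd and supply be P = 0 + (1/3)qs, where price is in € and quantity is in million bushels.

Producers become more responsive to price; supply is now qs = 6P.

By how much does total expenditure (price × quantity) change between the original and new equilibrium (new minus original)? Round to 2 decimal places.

-234.18

Solve the original market: 60 - P = 3P, hence P = 15 and q = 45.
The shock moves the curves to qd = 60 - P and qs = 6P.
Clearing the new market: 60 - P = 6P, so P = 60/7 ≈ 8.5714 and q = 360/7 ≈ 51.4286.
Expenditure moves from 15×45 = 675 to 8.5714×51.4286 = 440.8163; change = -234.18.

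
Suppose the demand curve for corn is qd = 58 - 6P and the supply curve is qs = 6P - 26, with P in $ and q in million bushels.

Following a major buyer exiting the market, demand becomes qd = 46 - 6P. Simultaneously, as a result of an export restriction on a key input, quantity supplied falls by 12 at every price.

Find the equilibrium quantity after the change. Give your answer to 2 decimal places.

4.00

Initially, 58 - 6P = 6P - 26, so 84 = 12P and P = 7, q = 16.
The new curves are qd = 46 - 6P (demand) and qs = 6P - 38 (supply).
Equate the new curves: 46 - 6P = 6P - 38, giving 84 = 12P, P = 7, q = 4.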